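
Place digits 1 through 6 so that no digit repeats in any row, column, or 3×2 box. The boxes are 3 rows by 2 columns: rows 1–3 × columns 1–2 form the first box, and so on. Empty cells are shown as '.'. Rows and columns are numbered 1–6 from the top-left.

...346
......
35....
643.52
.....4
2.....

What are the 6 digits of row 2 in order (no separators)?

461235

r1c1 = 1: row 1 has {3,4,6}; col 1 has {2,3,6}; box has {3,5} → only 1 remains.
r1c2 = 2: row 1 has {1,3,4,6}; col 2 has {4,5}; box has {1,3,5} → only 2 remains.
r1c3 = 5: row 1 has {1,2,3,4,6}; col 3 has {3}; box has {3} → only 5 remains.
r2c1 = 4: row 2 has {}; col 1 has {1,2,3,6}; box has {1,2,3,5} → only 4 remains.
r2c2 = 6: row 2 has {4}; col 2 has {2,4,5}; box has {1,2,3,4,5} → only 6 remains.
r3c6 = 1: row 3 has {3,5}; col 6 has {2,4,6}; box has {4,6} → only 1 remains.
r4c4 = 1: row 4 has {2,3,4,5,6}; col 4 has {3}; box has {3} → only 1 remains.
r5c1 = 5: row 5 has {4}; col 1 has {1,2,3,4,6}; box has {2,4,6} → only 5 remains.
r6c6 = 3: row 6 has {2}; col 6 has {1,2,4,6}; box has {2,4,5} → only 3 remains.
r2c4 = 2: row 2 has {4,6}; col 4 has {1,3}; box has {3,5} → only 2 remains.
r2c5 = 3: row 2 has {2,4,6}; col 5 has {4,5}; box has {1,4,6} → only 3 remains.
r2c6 = 5: row 2 has {2,3,4,6}; col 6 has {1,2,3,4,6}; box has {1,3,4,6} → only 5 remains.
r3c5 = 2: row 3 has {1,3,5}; col 5 has {3,4,5}; box has {1,3,4,5,6} → only 2 remains.
r5c4 = 6: row 5 has {4,5}; col 4 has {1,2,3}; box has {1,3} → only 6 remains.
r5c5 = 1: row 5 has {4,5,6}; col 5 has {2,3,4,5}; box has {2,3,4,5} → only 1 remains.
r6c2 = 1: row 6 has {2,3}; col 2 has {2,4,5,6}; box has {2,4,5,6} → only 1 remains.
r6c3 = 4: row 6 has {1,2,3}; col 3 has {3,5}; box has {1,3,6} → only 4 remains.
r6c4 = 5: row 6 has {1,2,3,4}; col 4 has {1,2,3,6}; box has {1,3,4,6} → only 5 remains.
r6c5 = 6: row 6 has {1,2,3,4,5}; col 5 has {1,2,3,4,5}; box has {1,2,3,4,5} → only 6 remains.
r2c3 = 1: row 2 has {2,3,4,5,6}; col 3 has {3,4,5}; box has {2,3,5} → only 1 remains.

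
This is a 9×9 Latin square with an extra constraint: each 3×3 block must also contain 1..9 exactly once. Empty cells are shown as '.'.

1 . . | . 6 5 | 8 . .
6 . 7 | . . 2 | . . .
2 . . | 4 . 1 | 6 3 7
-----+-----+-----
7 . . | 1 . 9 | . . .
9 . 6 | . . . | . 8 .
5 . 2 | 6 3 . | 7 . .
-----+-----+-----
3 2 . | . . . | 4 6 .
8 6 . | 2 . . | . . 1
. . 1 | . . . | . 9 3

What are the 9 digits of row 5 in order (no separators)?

row 8, column 7 = 5 (sole candidate).
row 8, column 8 = 7 (sole candidate).
row 9, column 1 = 4 (sole candidate).
row 9, column 7 = 2 (sole candidate).
row 4, column 7 = 3 (sole candidate).
row 5, column 7 = 1: row 5 has {6,8,9}; col 7 has {2,3,4,5,6,7,8}; box has {3,7,8} → only 1 remains.
row 6, column 8 = 4 (sole candidate).
row 6, column 9 = 9 (sole candidate).
row 7, column 9 = 8 (sole candidate).
row 8, column 3 = 9 (sole candidate).
row 8, column 5 = 4 (sole candidate).
row 8, column 6 = 3 (sole candidate).
row 1, column 8 = 2 (sole candidate).
row 1, column 9 = 4 (sole candidate).
row 2, column 7 = 9 (sole candidate).
row 2, column 9 = 5 (sole candidate).
row 4, column 8 = 5 (sole candidate).
row 5, column 9 = 2: row 5 has {1,6,8,9}; col 9 has {1,3,4,5,7,8,9}; box has {1,3,4,5,7,8,9} → only 2 remains.
row 6, column 6 = 8 (sole candidate).
row 7, column 3 = 5 (sole candidate).
row 7, column 6 = 7 (sole candidate).
row 9, column 2 = 7 (sole candidate).
row 9, column 6 = 6 (sole candidate).
row 1, column 3 = 3 (sole candidate).
row 2, column 5 = 8 (sole candidate).
row 2, column 8 = 1 (sole candidate).
row 3, column 3 = 8 (sole candidate).
row 3, column 5 = 9 (sole candidate).
row 4, column 3 = 4 (sole candidate).
row 4, column 5 = 2 (sole candidate).
row 4, column 9 = 6 (sole candidate).
row 5, column 2 = 3: row 5 has {1,2,6,8,9}; col 2 has {2,6,7}; box has {2,4,5,6,7,9} → only 3 remains.
row 5, column 6 = 4: row 5 has {1,2,3,6,8,9}; col 6 has {1,2,3,5,6,7,8,9}; box has {1,2,3,6,8,9} → only 4 remains.
row 6, column 2 = 1 (sole candidate).
row 7, column 4 = 9 (sole candidate).
row 7, column 5 = 1 (sole candidate).
row 9, column 5 = 5 (sole candidate).
row 1, column 2 = 9 (sole candidate).
row 1, column 4 = 7 (sole candidate).
row 2, column 2 = 4 (sole candidate).
row 2, column 4 = 3 (sole candidate).
row 3, column 2 = 5 (sole candidate).
row 4, column 2 = 8 (sole candidate).
row 5, column 4 = 5: row 5 has {1,2,3,4,6,8,9}; col 4 has {1,2,3,4,6,7,9}; box has {1,2,3,4,6,8,9} → only 5 remains.
row 5, column 5 = 7: row 5 has {1,2,3,4,5,6,8,9}; col 5 has {1,2,3,4,5,6,8,9}; box has {1,2,3,4,5,6,8,9} → only 7 remains.

936574182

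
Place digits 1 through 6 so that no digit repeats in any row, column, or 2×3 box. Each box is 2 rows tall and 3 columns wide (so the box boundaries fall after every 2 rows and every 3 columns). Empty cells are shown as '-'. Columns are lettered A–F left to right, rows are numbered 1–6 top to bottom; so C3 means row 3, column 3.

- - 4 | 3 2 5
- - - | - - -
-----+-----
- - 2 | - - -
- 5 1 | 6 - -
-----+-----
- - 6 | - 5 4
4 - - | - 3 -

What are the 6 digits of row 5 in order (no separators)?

236154

A4 = 3 (sole candidate).
E4 = 4 (sole candidate).
F4 = 2 (sole candidate).
C6 = 5 (sole candidate).
C2 = 3 (sole candidate).
A3 = 6 (sole candidate).
B3 = 4 (sole candidate).
E3 = 1 (sole candidate).
F3 = 3 (sole candidate).
A1 = 1 (sole candidate).
B1 = 6 (sole candidate).
B2 = 2 (sole candidate).
E2 = 6 (sole candidate).
F2 = 1 (sole candidate).
D3 = 5 (sole candidate).
A5 = 2: row 5 has {4,5,6}; col 1 has {1,3,4,6}; box has {4,5,6} → only 2 remains.
D5 = 1: row 5 has {2,4,5,6}; col 4 has {3,5,6}; box has {3,4,5} → only 1 remains.
B6 = 1 (sole candidate).
D6 = 2 (sole candidate).
F6 = 6 (sole candidate).
A2 = 5 (sole candidate).
D2 = 4 (sole candidate).
B5 = 3: row 5 has {1,2,4,5,6}; col 2 has {1,2,4,5,6}; box has {1,2,4,5,6} → only 3 remains.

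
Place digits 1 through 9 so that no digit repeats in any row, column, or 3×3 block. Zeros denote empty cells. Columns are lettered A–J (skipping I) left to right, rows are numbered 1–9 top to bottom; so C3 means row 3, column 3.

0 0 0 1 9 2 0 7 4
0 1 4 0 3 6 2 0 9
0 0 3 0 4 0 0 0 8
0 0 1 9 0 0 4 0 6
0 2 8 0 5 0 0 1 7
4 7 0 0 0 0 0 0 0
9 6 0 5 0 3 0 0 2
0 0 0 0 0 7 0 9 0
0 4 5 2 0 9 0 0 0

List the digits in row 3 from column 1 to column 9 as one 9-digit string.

293745168

C1 = 6: row 1 has {1,2,4,7,9}; col 3 has {1,3,4,5,8}; box has {1,3,4} → only 6 remains.
H2 = 5: row 2 has {1,2,3,4,6,9}; col 8 has {1,7,9}; box has {2,4,7,8,9} → only 5 remains.
D3 = 7: row 3 has {3,4,8}; col 4 has {1,2,5,9}; box has {1,2,3,4,6,9} → only 7 remains.
F3 = 5: row 3 has {3,4,7,8}; col 6 has {2,3,6,7,9}; box has {1,2,3,4,6,7,9} → only 5 remains.
H3 = 6: row 3 has {3,4,5,7,8}; col 8 has {1,5,7,9}; box has {2,4,5,7,8,9} → only 6 remains.
F4 = 8: row 4 has {1,4,6,9}; col 6 has {2,3,5,6,7,9}; box has {5,9} → only 8 remains.
F5 = 4: row 5 has {1,2,5,7,8}; col 6 has {2,3,5,6,7,8,9}; box has {5,8,9} → only 4 remains.
C6 = 9: row 6 has {4,7}; col 3 has {1,3,4,5,6,8}; box has {1,2,4,7,8} → only 9 remains.
F6 = 1: row 6 has {4,7,9}; col 6 has {2,3,4,5,6,7,8,9}; box has {4,5,8,9} → only 1 remains.
C7 = 7: row 7 has {2,3,5,6,9}; col 3 has {1,3,4,5,6,8,9}; box has {4,5,6,9} → only 7 remains.
C8 = 2: row 8 has {7,9}; col 3 has {1,3,4,5,6,7,8,9}; box has {4,5,6,7,9} → only 2 remains.
G1 = 3: row 1 has {1,2,4,6,7,9}; col 7 has {2,4}; box has {2,4,5,6,7,8,9} → only 3 remains.
D2 = 8: row 2 has {1,2,3,4,5,6,9}; col 4 has {1,2,5,7,9}; box has {1,2,3,4,5,6,7,9} → only 8 remains.
A3 = 2: row 3 has {3,4,5,6,7,8}; col 1 has {4,9}; box has {1,3,4,6} → only 2 remains.
B3 = 9: row 3 has {2,3,4,5,6,7,8}; col 2 has {1,2,4,6,7}; box has {1,2,3,4,6} → only 9 remains.
G3 = 1: row 3 has {2,3,4,5,6,7,8,9}; col 7 has {2,3,4}; box has {2,3,4,5,6,7,8,9} → only 1 remains.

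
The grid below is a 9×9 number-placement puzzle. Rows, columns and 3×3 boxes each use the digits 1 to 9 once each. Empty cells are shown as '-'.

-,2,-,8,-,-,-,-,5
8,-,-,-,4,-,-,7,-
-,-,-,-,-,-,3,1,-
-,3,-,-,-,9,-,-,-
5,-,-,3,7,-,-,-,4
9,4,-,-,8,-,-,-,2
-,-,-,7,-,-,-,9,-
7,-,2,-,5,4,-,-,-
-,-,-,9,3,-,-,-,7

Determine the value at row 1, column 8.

4

row 3, column 9 = 8 (hidden single in row 3).
row 4, column 4 = 4 (hidden single in row 4).
row 5, column 6 = 2 (hidden single in row 5).
row 5, column 7 = 9 (hidden single in row 5).
row 4, column 1 = 2 (hidden single in row 4).
row 6, column 8 = 3 (hidden single in row 6).
row 8, column 9 = 3 (hidden single in row 8).
row 8, column 2 = 9 (hidden single in row 8).
row 3, column 2 = 7 (hidden single in column 2).
row 1, column 6 = 7 (hidden single in row 1).
row 2, column 6 = 3 (hidden single in column 6).
row 9, column 8 = 2 (hidden single in column 8).
row 7, column 5 = 2 (hidden single in row 7).
row 3, column 4 = 2 (hidden single in row 3).
row 2, column 7 = 2 (hidden single in row 2).
row 1, column 8 = 4: in column 8, 4 can only go here (every other open cell in that column sees a 4).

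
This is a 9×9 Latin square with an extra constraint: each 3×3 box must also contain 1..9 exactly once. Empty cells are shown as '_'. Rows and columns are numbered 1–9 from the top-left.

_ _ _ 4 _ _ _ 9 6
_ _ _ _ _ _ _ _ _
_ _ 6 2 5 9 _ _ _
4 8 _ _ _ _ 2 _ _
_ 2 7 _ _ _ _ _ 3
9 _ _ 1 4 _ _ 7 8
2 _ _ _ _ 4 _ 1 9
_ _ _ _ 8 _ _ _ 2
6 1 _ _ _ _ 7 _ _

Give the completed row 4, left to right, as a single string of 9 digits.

485793261

row 1, column 3 = 2: in row 1, 2 can only go here (every other open cell in that row sees a 2).
row 2, column 8 = 2: in row 2, 2 can only go here (every other open cell in that row sees a 2).
row 6, column 6 = 2: in row 6, 2 can only go here (every other open cell in that row sees a 2).
row 8, column 6 = 1: in row 8, 1 can only go here (every other open cell in that row sees a 1).
row 9, column 5 = 2: in row 9, 2 can only go here (every other open cell in that row sees a 2).
row 6, column 2 = 6: in column 2, 6 can only go here (every other open cell in that column sees a 6).
row 6, column 7 = 5: row 6 has {1,2,4,6,7,8,9}; col 7 has {2,7}; box has {2,3,7,8} → only 5 remains.
row 4, column 8 = 6: row 4 has {2,4,8}; col 8 has {1,2,7,9}; box has {2,3,5,7,8} → only 6 remains.
row 4, column 9 = 1: row 4 has {2,4,6,8}; col 9 has {2,3,6,8,9}; box has {2,3,5,6,7,8} → only 1 remains.
row 5, column 8 = 4: row 5 has {2,3,7}; col 8 has {1,2,6,7,9}; box has {1,2,3,5,6,7,8} → only 4 remains.
row 6, column 3 = 3: row 6 has {1,2,4,5,6,7,8,9}; col 3 has {2,6,7}; box has {2,4,6,7,8,9} → only 3 remains.
row 4, column 3 = 5: row 4 has {1,2,4,6,8}; col 3 has {2,3,6,7}; box has {2,3,4,6,7,8,9} → only 5 remains.
row 5, column 1 = 1: row 5 has {2,3,4,7}; col 1 has {2,4,6,9}; box has {2,3,4,5,6,7,8,9} → only 1 remains.
row 5, column 7 = 9: row 5 has {1,2,3,4,7}; col 7 has {2,5,7}; box has {1,2,3,4,5,6,7,8} → only 9 remains.
row 7, column 3 = 8: row 7 has {1,2,4,9}; col 3 has {2,3,5,6,7}; box has {1,2,6} → only 8 remains.
row 5, column 5 = 6: row 5 has {1,2,3,4,7,9}; col 5 has {2,4,5,8}; box has {1,2,4} → only 6 remains.
row 3, column 7 = 1: in row 3, 1 can only go here (every other open cell in that row sees a 1).
row 1, column 5 = 1: in row 1, 1 can only go here (every other open cell in that row sees a 1).
row 2, column 3 = 1: in row 2, 1 can only go here (every other open cell in that row sees a 1).
row 2, column 2 = 9: in row 2, 9 can only go here (every other open cell in that row sees a 9).
row 9, column 8 = 8: in row 9, 8 can only go here (every other open cell in that row sees an 8).
row 3, column 8 = 3: row 3 has {1,2,5,6,9}; col 8 has {1,2,4,6,7,8,9}; box has {1,2,6,9} → only 3 remains.
row 8, column 8 = 5: row 8 has {1,2,8}; col 8 has {1,2,3,4,6,7,8,9}; box has {1,2,7,8,9} → only 5 remains.
row 9, column 9 = 4: row 9 has {1,2,6,7,8}; col 9 has {1,2,3,6,8,9}; box has {1,2,5,7,8,9} → only 4 remains.
row 1, column 7 = 8: row 1 has {1,2,4,6,9}; col 7 has {1,2,5,7,9}; box has {1,2,3,6,9} → only 8 remains.
row 2, column 7 = 4: row 2 has {1,2,9}; col 7 has {1,2,5,7,8,9}; box has {1,2,3,6,8,9} → only 4 remains.
row 3, column 9 = 7: row 3 has {1,2,3,5,6,9}; col 9 has {1,2,3,4,6,8,9}; box has {1,2,3,4,6,8,9} → only 7 remains.
row 9, column 3 = 9: row 9 has {1,2,4,6,7,8}; col 3 has {1,2,3,5,6,7,8}; box has {1,2,6,8} → only 9 remains.
row 2, column 9 = 5: row 2 has {1,2,4,9}; col 9 has {1,2,3,4,6,7,8,9}; box has {1,2,3,4,6,7,8,9} → only 5 remains.
row 3, column 1 = 8: row 3 has {1,2,3,5,6,7,9}; col 1 has {1,2,4,6,9}; box has {1,2,6,9} → only 8 remains.
row 3, column 2 = 4: row 3 has {1,2,3,5,6,7,8,9}; col 2 has {1,2,6,8,9}; box has {1,2,6,8,9} → only 4 remains.
row 8, column 3 = 4: row 8 has {1,2,5,8}; col 3 has {1,2,3,5,6,7,8,9}; box has {1,2,6,8,9} → only 4 remains.
row 8, column 4 = 9: in row 8, 9 can only go here (every other open cell in that row sees a 9).
row 4, column 5 = 9: in row 4, 9 can only go here (every other open cell in that row sees a 9).
row 8, column 7 = 6: in row 8, 6 can only go here (every other open cell in that row sees a 6).
row 7, column 7 = 3: row 7 has {1,2,4,8,9}; col 7 has {1,2,4,5,6,7,8,9}; box has {1,2,4,5,6,7,8,9} → only 3 remains.
row 7, column 5 = 7: row 7 has {1,2,3,4,8,9}; col 5 has {1,2,4,5,6,8,9}; box has {1,2,4,8,9} → only 7 remains.
row 2, column 5 = 3: row 2 has {1,2,4,5,9}; col 5 has {1,2,4,5,6,7,8,9}; box has {1,2,4,5,9} → only 3 remains.
row 7, column 2 = 5: row 7 has {1,2,3,4,7,8,9}; col 2 has {1,2,4,6,8,9}; box has {1,2,4,6,8,9} → only 5 remains.
row 7, column 4 = 6: row 7 has {1,2,3,4,5,7,8,9}; col 4 has {1,2,4,9}; box has {1,2,4,7,8,9} → only 6 remains.
row 1, column 6 = 7: row 1 has {1,2,4,6,8,9}; col 6 has {1,2,4,9}; box has {1,2,3,4,5,9} → only 7 remains.
row 2, column 1 = 7: row 2 has {1,2,3,4,5,9}; col 1 has {1,2,4,6,8,9}; box has {1,2,4,6,8,9} → only 7 remains.
row 2, column 4 = 8: row 2 has {1,2,3,4,5,7,9}; col 4 has {1,2,4,6,9}; box has {1,2,3,4,5,7,9} → only 8 remains.
row 2, column 6 = 6: row 2 has {1,2,3,4,5,7,8,9}; col 6 has {1,2,4,7,9}; box has {1,2,3,4,5,7,8,9} → only 6 remains.
row 4, column 6 = 3: row 4 has {1,2,4,5,6,8,9}; col 6 has {1,2,4,6,7,9}; box has {1,2,4,6,9} → only 3 remains.
row 5, column 4 = 5: row 5 has {1,2,3,4,6,7,9}; col 4 has {1,2,4,6,8,9}; box has {1,2,3,4,6,9} → only 5 remains.
row 5, column 6 = 8: row 5 has {1,2,3,4,5,6,7,9}; col 6 has {1,2,3,4,6,7,9}; box has {1,2,3,4,5,6,9} → only 8 remains.
row 8, column 1 = 3: row 8 has {1,2,4,5,6,8,9}; col 1 has {1,2,4,6,7,8,9}; box has {1,2,4,5,6,8,9} → only 3 remains.
row 8, column 2 = 7: row 8 has {1,2,3,4,5,6,8,9}; col 2 has {1,2,4,5,6,8,9}; box has {1,2,3,4,5,6,8,9} → only 7 remains.
row 9, column 4 = 3: row 9 has {1,2,4,6,7,8,9}; col 4 has {1,2,4,5,6,8,9}; box has {1,2,4,6,7,8,9} → only 3 remains.
row 9, column 6 = 5: row 9 has {1,2,3,4,6,7,8,9}; col 6 has {1,2,3,4,6,7,8,9}; box has {1,2,3,4,6,7,8,9} → only 5 remains.
row 1, column 1 = 5: row 1 has {1,2,4,6,7,8,9}; col 1 has {1,2,3,4,6,7,8,9}; box has {1,2,4,6,7,8,9} → only 5 remains.
row 1, column 2 = 3: row 1 has {1,2,4,5,6,7,8,9}; col 2 has {1,2,4,5,6,7,8,9}; box has {1,2,4,5,6,7,8,9} → only 3 remains.
row 4, column 4 = 7: row 4 has {1,2,3,4,5,6,8,9}; col 4 has {1,2,3,4,5,6,8,9}; box has {1,2,3,4,5,6,8,9} → only 7 remains.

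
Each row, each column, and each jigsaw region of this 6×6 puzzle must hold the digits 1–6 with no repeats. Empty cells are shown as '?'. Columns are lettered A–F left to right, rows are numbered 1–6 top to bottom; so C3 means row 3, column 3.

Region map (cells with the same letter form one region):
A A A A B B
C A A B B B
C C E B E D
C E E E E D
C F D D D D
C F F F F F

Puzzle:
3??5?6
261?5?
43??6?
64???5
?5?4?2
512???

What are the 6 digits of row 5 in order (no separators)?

156432

B1 = 2 (sole candidate).
C1 = 4 (sole candidate).
E1 = 1 (sole candidate).
D2 = 3 (sole candidate).
F2 = 4 (sole candidate).
C3 = 5 (sole candidate).
D3 = 2 (sole candidate).
F3 = 1 (sole candidate).
C4 = 3 (sole candidate).
D4 = 1 (sole candidate).
E4 = 2 (sole candidate).
A5 = 1: row 5 has {2,4,5}; col 1 has {2,3,4,5,6}; region has {2,3,4,5,6} → only 1 remains.
C5 = 6: row 5 has {1,2,4,5}; col 3 has {1,2,3,4,5}; region has {1,2,4,5} → only 6 remains.
E5 = 3: row 5 has {1,2,4,5,6}; col 5 has {1,2,5,6}; region has {1,2,4,5,6} → only 3 remains.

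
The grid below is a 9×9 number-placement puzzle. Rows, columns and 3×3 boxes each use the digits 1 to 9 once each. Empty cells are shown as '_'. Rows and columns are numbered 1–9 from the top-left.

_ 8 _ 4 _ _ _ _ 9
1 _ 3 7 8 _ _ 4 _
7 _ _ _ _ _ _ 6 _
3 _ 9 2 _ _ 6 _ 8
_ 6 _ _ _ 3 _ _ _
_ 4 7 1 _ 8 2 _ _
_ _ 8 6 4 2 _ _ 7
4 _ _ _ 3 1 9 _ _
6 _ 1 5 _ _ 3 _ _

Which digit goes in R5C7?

R2C7 = 5 (sole candidate).
R2C9 = 2 (sole candidate).
R5C4 = 9 (sole candidate).
R6C1 = 5 (sole candidate).
R6C5 = 6 (sole candidate).
R6C9 = 3 (sole candidate).
R7C1 = 9 (sole candidate).
R7C7 = 1 (sole candidate).
R7C8 = 5 (sole candidate).
R8C4 = 8 (sole candidate).
R8C8 = 2 (sole candidate).
R8C9 = 6 (sole candidate).
R9C8 = 8 (sole candidate).
R9C9 = 4 (sole candidate).
R1C1 = 2 (sole candidate).
R1C7 = 7 (sole candidate).
R2C2 = 9 (sole candidate).
R2C6 = 6 (sole candidate).
R3C2 = 5 (sole candidate).
R3C3 = 4 (sole candidate).
R3C4 = 3 (sole candidate).
R3C6 = 9 (sole candidate).
R3C7 = 8 (sole candidate).
R3C9 = 1 (sole candidate).
R4C2 = 1 (sole candidate).
R4C8 = 7 (sole candidate).
R5C1 = 8 (sole candidate).
R5C3 = 2 (sole candidate).
R5C7 = 4: row 5 has {2,3,6,8,9}; col 7 has {1,2,3,5,6,7,8,9}; box has {2,3,6,7,8} → only 4 remains.

4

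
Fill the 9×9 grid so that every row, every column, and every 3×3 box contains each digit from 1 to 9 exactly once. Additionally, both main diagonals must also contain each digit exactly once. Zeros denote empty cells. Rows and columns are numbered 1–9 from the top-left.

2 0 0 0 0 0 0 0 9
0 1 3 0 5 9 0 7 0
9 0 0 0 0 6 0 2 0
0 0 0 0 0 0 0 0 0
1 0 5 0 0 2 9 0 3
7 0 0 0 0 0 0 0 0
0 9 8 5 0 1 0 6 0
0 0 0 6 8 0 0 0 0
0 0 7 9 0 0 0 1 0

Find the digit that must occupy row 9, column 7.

8

row 3, column 3 = 4 (sole candidate).
row 5, column 5 = 6 (sole candidate).
row 1, column 3 = 6 (sole candidate).
row 2, column 1 = 8 (sole candidate).
row 2, column 4 = 2 (hidden single in row 2).
row 5, column 4 = 7 (hidden single in row 5).
row 8, column 3 = 1 (hidden single in row 8).
row 8, column 8 = 9 (hidden single in row 8).
row 9, column 2 = 6 (hidden single in row 9).
row 4, column 1 = 6 (hidden single in column 1).
row 1, column 8 = 3 (hidden single in column 8).
row 8, column 2 = 2 (hidden single in box 7).
row 7, column 7 = 7 (hidden single in main diagonal).
row 4, column 9 = 7 (hidden single in row 4).
row 8, column 6 = 7 (hidden single in row 8).
Singles propagation stalls; row 9, column 7 is still open with candidates {2,3,4,5,8}.
  Try row 9, column 7 = 2: this forces row 7, column 9=4, row 8, column 9=5, row 9, column 9=8; then box 5 has no cell left for 8 — contradiction.
  Try row 9, column 7 = 3: this forces row 9, column 6=4, row 1, column 6=8, row 9, column 1=5, row 9, column 5=2, row 9, column 9=8; then row 3 has no cell left for 8 — contradiction.
  Try row 9, column 7 = 4: this forces row 2, column 7=6, row 2, column 9=4, row 7, column 9=2, row 8, column 9=5, row 9, column 6=3, row 9, column 9=8; then box 5 has no cell left for 8 — contradiction.
  Try row 9, column 7 = 5: this forces row 3, column 7=1, row 8, column 9=4, row 9, column 9=8; then box 5 has no cell left for 8 — contradiction.
So row 9, column 7 = 8.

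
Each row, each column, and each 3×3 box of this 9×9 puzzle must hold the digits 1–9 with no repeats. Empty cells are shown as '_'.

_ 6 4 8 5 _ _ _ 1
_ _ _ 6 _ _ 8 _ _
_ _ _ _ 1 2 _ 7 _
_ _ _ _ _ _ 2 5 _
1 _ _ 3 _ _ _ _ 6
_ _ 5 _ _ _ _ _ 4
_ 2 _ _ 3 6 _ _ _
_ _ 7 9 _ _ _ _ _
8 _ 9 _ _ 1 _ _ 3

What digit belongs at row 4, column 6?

row 3, column 4 = 4: row 3 has {1,2,7}; col 4 has {3,6,8,9}; box has {1,2,5,6,8} → only 4 remains.
row 7, column 3 = 1: row 7 has {2,3,6}; col 3 has {4,5,7,9}; box has {2,7,8,9} → only 1 remains.
row 2, column 2 = 1: in row 2, 1 can only go here (every other open cell in that row sees a 1).
row 2, column 8 = 4: in row 2, 4 can only go here (every other open cell in that row sees a 4).
row 3, column 7 = 6: in row 3, 6 can only go here (every other open cell in that row sees a 6).
row 4, column 4 = 1: in row 4, 1 can only go here (every other open cell in that row sees a 1).
row 5, column 6 = 5: in row 5, 5 can only go here (every other open cell in that row sees a 5).
row 9, column 8 = 6: in row 9, 6 can only go here (every other open cell in that row sees a 6).
row 8, column 1 = 6: in row 8, 6 can only go here (every other open cell in that row sees a 6).
row 6, column 5 = 6: in row 6, 6 can only go here (every other open cell in that row sees a 6).
row 4, column 3 = 6: in row 4, 6 can only go here (every other open cell in that row sees a 6).
row 8, column 2 = 3: in row 8, 3 can only go here (every other open cell in that row sees a 3).
row 4, column 1 = 3: in row 4, 3 can only go here (every other open cell in that row sees a 3).
row 3, column 3 = 3: in row 3, 3 can only go here (every other open cell in that row sees a 3).
row 2, column 3 = 2: row 2 has {1,4,6,8}; col 3 has {1,3,4,5,6,7,9}; box has {1,3,4,6} → only 2 remains.
row 5, column 3 = 8: row 5 has {1,3,5,6}; col 3 has {1,2,3,4,5,6,7,9}; box has {1,3,5,6} → only 8 remains.
row 5, column 8 = 9: row 5 has {1,3,5,6,8}; col 8 has {4,5,6,7}; box has {2,4,5,6} → only 9 remains.
row 7, column 8 = 8: row 7 has {1,2,3,6}; col 8 has {4,5,6,7,9}; box has {3,6} → only 8 remains.
row 5, column 7 = 7: row 5 has {1,3,5,6,8,9}; col 7 has {2,6,8}; box has {2,4,5,6,9} → only 7 remains.
row 4, column 9 = 8: row 4 has {1,2,3,5,6}; col 9 has {1,3,4,6}; box has {2,4,5,6,7,9} → only 8 remains.
row 5, column 2 = 4: row 5 has {1,3,5,6,7,8,9}; col 2 has {1,2,3,6}; box has {1,3,5,6,8} → only 4 remains.
row 5, column 5 = 2: row 5 has {1,3,4,5,6,7,8,9}; col 5 has {1,3,5,6}; box has {1,3,5,6} → only 2 remains.
row 6, column 4 = 7: row 6 has {4,5,6}; col 4 has {1,3,4,6,8,9}; box has {1,2,3,5,6} → only 7 remains.
row 7, column 4 = 5: row 7 has {1,2,3,6,8}; col 4 has {1,3,4,6,7,8,9}; box has {1,3,6,9} → only 5 remains.
row 9, column 2 = 5: row 9 has {1,3,6,8,9}; col 2 has {1,2,3,4,6}; box has {1,2,3,6,7,8,9} → only 5 remains.
row 9, column 4 = 2: row 9 has {1,3,5,6,8,9}; col 4 has {1,3,4,5,6,7,8,9}; box has {1,3,5,6,9} → only 2 remains.
row 9, column 7 = 4: row 9 has {1,2,3,5,6,8,9}; col 7 has {2,6,7,8}; box has {3,6,8} → only 4 remains.
row 6, column 2 = 9: row 6 has {4,5,6,7}; col 2 has {1,2,3,4,5,6}; box has {1,3,4,5,6,8} → only 9 remains.
row 6, column 6 = 8: row 6 has {4,5,6,7,9}; col 6 has {1,2,5,6}; box has {1,2,3,5,6,7} → only 8 remains.
row 7, column 1 = 4: row 7 has {1,2,3,5,6,8}; col 1 has {1,3,6,8}; box has {1,2,3,5,6,7,8,9} → only 4 remains.
row 7, column 7 = 9: row 7 has {1,2,3,4,5,6,8}; col 7 has {2,4,6,7,8}; box has {3,4,6,8} → only 9 remains.
row 7, column 9 = 7: row 7 has {1,2,3,4,5,6,8,9}; col 9 has {1,3,4,6,8}; box has {3,4,6,8,9} → only 7 remains.
row 8, column 6 = 4: row 8 has {3,6,7,9}; col 6 has {1,2,5,6,8}; box has {1,2,3,5,6,9} → only 4 remains.
row 9, column 5 = 7: row 9 has {1,2,3,4,5,6,8,9}; col 5 has {1,2,3,5,6}; box has {1,2,3,4,5,6,9} → only 7 remains.
row 1, column 7 = 3: row 1 has {1,4,5,6,8}; col 7 has {2,4,6,7,8,9}; box has {1,4,6,7,8} → only 3 remains.
row 1, column 8 = 2: row 1 has {1,3,4,5,6,8}; col 8 has {4,5,6,7,8,9}; box has {1,3,4,6,7,8} → only 2 remains.
row 2, column 5 = 9: row 2 has {1,2,4,6,8}; col 5 has {1,2,3,5,6,7}; box has {1,2,4,5,6,8} → only 9 remains.
row 2, column 9 = 5: row 2 has {1,2,4,6,8,9}; col 9 has {1,3,4,6,7,8}; box has {1,2,3,4,6,7,8} → only 5 remains.
row 3, column 2 = 8: row 3 has {1,2,3,4,6,7}; col 2 has {1,2,3,4,5,6,9}; box has {1,2,3,4,6} → only 8 remains.
row 3, column 9 = 9: row 3 has {1,2,3,4,6,7,8}; col 9 has {1,3,4,5,6,7,8}; box has {1,2,3,4,5,6,7,8} → only 9 remains.
row 4, column 2 = 7: row 4 has {1,2,3,5,6,8}; col 2 has {1,2,3,4,5,6,8,9}; box has {1,3,4,5,6,8,9} → only 7 remains.
row 4, column 5 = 4: row 4 has {1,2,3,5,6,7,8}; col 5 has {1,2,3,5,6,7,9}; box has {1,2,3,5,6,7,8} → only 4 remains.
row 4, column 6 = 9: row 4 has {1,2,3,4,5,6,7,8}; col 6 has {1,2,4,5,6,8}; box has {1,2,3,4,5,6,7,8} → only 9 remains.

9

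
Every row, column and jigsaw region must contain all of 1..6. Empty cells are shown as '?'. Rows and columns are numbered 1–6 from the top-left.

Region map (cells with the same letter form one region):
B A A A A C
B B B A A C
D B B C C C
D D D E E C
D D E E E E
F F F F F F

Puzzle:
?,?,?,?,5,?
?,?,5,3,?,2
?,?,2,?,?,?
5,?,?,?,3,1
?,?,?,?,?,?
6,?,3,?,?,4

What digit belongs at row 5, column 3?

row 5, column 1 = 2 (hidden single in column 1).
row 4, column 4 = 2 (hidden single in row 4).
row 1, column 2 = 2 (hidden single in row 1).
row 5, column 2 = 3 (hidden single in row 5).
row 3, column 6 = 3 (hidden single in row 3).
row 1, column 6 = 6 (sole candidate).
row 3, column 5 = 4 (sole candidate).
row 5, column 6 = 5 (sole candidate).
row 3, column 1 = 1 (sole candidate).
row 3, column 2 = 6 (sole candidate).
row 3, column 4 = 5 (sole candidate).
row 4, column 2 = 4 (sole candidate).
row 4, column 3 = 6 (sole candidate).
row 6, column 4 = 1 (sole candidate).
row 6, column 5 = 2 (sole candidate).
row 1, column 4 = 4 (sole candidate).
row 2, column 1 = 4 (sole candidate).
row 2, column 2 = 1 (sole candidate).
row 2, column 5 = 6 (sole candidate).
row 5, column 4 = 6 (sole candidate).
row 5, column 5 = 1 (sole candidate).
row 6, column 2 = 5 (sole candidate).
row 1, column 1 = 3 (sole candidate).
row 1, column 3 = 1 (sole candidate).
row 5, column 3 = 4: row 5 has {1,2,3,5,6}; col 3 has {1,2,3,5,6}; region has {1,2,3,5,6} → only 4 remains.

4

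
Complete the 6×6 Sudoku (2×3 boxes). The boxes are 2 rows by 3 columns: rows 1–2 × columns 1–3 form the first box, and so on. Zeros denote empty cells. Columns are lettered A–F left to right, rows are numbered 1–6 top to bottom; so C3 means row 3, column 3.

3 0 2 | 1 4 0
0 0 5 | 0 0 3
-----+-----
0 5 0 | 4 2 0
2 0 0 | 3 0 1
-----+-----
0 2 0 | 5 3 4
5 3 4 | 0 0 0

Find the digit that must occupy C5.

1

B1 = 6 (sole candidate).
F1 = 5 (sole candidate).
E2 = 6 (sole candidate).
F3 = 6 (sole candidate).
B4 = 4 (sole candidate).
C4 = 6 (sole candidate).
E4 = 5 (sole candidate).
C5 = 1: row 5 has {2,3,4,5}; col 3 has {2,4,5,6}; box has {2,3,4,5} → only 1 remains.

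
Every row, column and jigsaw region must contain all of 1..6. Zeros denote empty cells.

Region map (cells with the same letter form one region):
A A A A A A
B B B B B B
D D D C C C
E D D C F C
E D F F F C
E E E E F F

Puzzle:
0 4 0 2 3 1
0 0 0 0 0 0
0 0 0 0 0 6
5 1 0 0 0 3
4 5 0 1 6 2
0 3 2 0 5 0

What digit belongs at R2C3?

1

R1C1 = 6 (sole candidate).
R1C3 = 5 (sole candidate).
R3C2 = 2 (sole candidate).
R4C4 = 4 (sole candidate).
R4C5 = 2 (sole candidate).
R5C3 = 3 (sole candidate).
R6C1 = 1 (sole candidate).
R6C4 = 6 (sole candidate).
R6C6 = 4 (sole candidate).
R2C2 = 6 (sole candidate).
R2C6 = 5 (sole candidate).
R3C1 = 3 (sole candidate).
R3C3 = 4 (sole candidate).
R3C4 = 5 (sole candidate).
R3C5 = 1 (sole candidate).
R4C3 = 6 (sole candidate).
R2C1 = 2 (sole candidate).
R2C3 = 1: row 2 has {2,5,6}; col 3 has {2,3,4,5,6}; region has {2,5,6} → only 1 remains.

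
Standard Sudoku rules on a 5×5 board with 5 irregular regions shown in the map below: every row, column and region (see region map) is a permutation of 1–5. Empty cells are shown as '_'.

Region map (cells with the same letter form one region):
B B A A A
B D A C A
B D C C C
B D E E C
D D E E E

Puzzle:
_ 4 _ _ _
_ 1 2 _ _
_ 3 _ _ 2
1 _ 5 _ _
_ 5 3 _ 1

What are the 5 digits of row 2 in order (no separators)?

31254

R1C3 = 1 (sole candidate).
R3C1 = 5 (sole candidate).
R3C3 = 4 (sole candidate).
R3C4 = 1 (sole candidate).
R4C2 = 2 (sole candidate).
R4C4 = 4 (sole candidate).
R4C5 = 3 (sole candidate).
R5C1 = 4 (sole candidate).
R5C4 = 2 (sole candidate).
R1C5 = 5 (sole candidate).
R2C1 = 3: row 2 has {1,2}; col 1 has {1,4,5}; region has {1,4,5} → only 3 remains.
R2C4 = 5: row 2 has {1,2,3}; col 4 has {1,2,4}; region has {1,2,3,4} → only 5 remains.
R2C5 = 4: row 2 has {1,2,3,5}; col 5 has {1,2,3,5}; region has {1,2,5} → only 4 remains.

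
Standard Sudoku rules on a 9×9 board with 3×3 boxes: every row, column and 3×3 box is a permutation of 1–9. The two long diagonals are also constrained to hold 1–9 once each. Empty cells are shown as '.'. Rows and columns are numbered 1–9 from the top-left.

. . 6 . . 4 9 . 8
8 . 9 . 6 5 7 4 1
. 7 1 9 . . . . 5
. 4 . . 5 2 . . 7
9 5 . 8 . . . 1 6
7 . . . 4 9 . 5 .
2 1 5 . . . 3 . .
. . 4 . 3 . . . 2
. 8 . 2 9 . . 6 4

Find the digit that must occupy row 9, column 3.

7

row 1, column 1 = 5: row 1 has {4,6,8,9}; col 1 has {2,7,8,9}; box has {1,6,7,8,9}; main diagonal has {1,3,4,9} → only 5 remains.
row 2, column 2 = 2: row 2 has {1,4,5,6,7,8,9}; col 2 has {1,4,5,7,8}; box has {1,5,6,7,8,9}; main diagonal has {1,3,4,5,9} → only 2 remains.
row 2, column 4 = 3: row 2 has {1,2,4,5,6,7,8,9}; col 4 has {2,8,9}; box has {4,5,6,9} → only 3 remains.
row 3, column 6 = 8: row 3 has {1,5,7,9}; col 6 has {2,4,5,9}; box has {3,4,5,6,9} → only 8 remains.
row 3, column 7 = 6: row 3 has {1,5,7,8,9}; col 7 has {3,7,9}; box has {1,4,5,7,8,9}; anti-diagonal has {2,4,5,8} → only 6 remains.
row 4, column 4 = 6: row 4 has {2,4,5,7}; col 4 has {2,3,8,9}; box has {2,4,5,8,9}; main diagonal has {1,2,3,4,5,9} → only 6 remains.
row 4, column 7 = 8: row 4 has {2,4,5,6,7}; col 7 has {3,6,7,9}; box has {1,5,6,7} → only 8 remains.
row 5, column 5 = 7: row 5 has {1,5,6,8,9}; col 5 has {3,4,5,6,9}; box has {2,4,5,6,8,9}; main diagonal has {1,2,3,4,5,6,9}; anti-diagonal has {2,4,5,6,8} → only 7 remains.
row 5, column 6 = 3: row 5 has {1,5,6,7,8,9}; col 6 has {2,4,5,8,9}; box has {2,4,5,6,7,8,9} → only 3 remains.
row 6, column 4 = 1: row 6 has {4,5,7,9}; col 4 has {2,3,6,8,9}; box has {2,3,4,5,6,7,8,9}; anti-diagonal has {2,4,5,6,7,8} → only 1 remains.
row 6, column 7 = 2: row 6 has {1,4,5,7,9}; col 7 has {3,6,7,8,9}; box has {1,5,6,7,8} → only 2 remains.
row 6, column 9 = 3: row 6 has {1,2,4,5,7,9}; col 9 has {1,2,4,5,6,7,8}; box has {1,2,5,6,7,8} → only 3 remains.
row 7, column 5 = 8: row 7 has {1,2,3,5}; col 5 has {3,4,5,6,7,9}; box has {2,3,9} → only 8 remains.
row 7, column 9 = 9: row 7 has {1,2,3,5,8}; col 9 has {1,2,3,4,5,6,7,8}; box has {2,3,4,6} → only 9 remains.
row 8, column 1 = 6: row 8 has {2,3,4}; col 1 has {2,5,7,8,9}; box has {1,2,4,5,8} → only 6 remains.
row 8, column 2 = 9: row 8 has {2,3,4,6}; col 2 has {1,2,4,5,7,8}; box has {1,2,4,5,6,8}; anti-diagonal has {1,2,4,5,6,7,8} → only 9 remains.
row 8, column 8 = 8: row 8 has {2,3,4,6,9}; col 8 has {1,4,5,6}; box has {2,3,4,6,9}; main diagonal has {1,2,3,4,5,6,7,9} → only 8 remains.
row 9, column 1 = 3: row 9 has {2,4,6,8,9}; col 1 has {2,5,6,7,8,9}; box has {1,2,4,5,6,8,9}; anti-diagonal has {1,2,4,5,6,7,8,9} → only 3 remains.
row 9, column 3 = 7: row 9 has {2,3,4,6,8,9}; col 3 has {1,4,5,6,9}; box has {1,2,3,4,5,6,8,9} → only 7 remains.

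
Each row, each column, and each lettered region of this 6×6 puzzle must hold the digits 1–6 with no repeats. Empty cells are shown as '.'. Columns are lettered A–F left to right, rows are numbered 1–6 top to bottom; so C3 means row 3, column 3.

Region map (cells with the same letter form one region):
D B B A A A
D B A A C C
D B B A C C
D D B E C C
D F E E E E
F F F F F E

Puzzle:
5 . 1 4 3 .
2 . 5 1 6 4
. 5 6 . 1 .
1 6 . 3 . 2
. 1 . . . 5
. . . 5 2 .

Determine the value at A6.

6

B1 = 2: row 1 has {1,3,4,5}; col 2 has {1,5,6}; region has {1,5,6} → only 2 remains.
F1 = 6: row 1 has {1,2,3,4,5}; col 6 has {2,4,5}; region has {1,3,4,5} → only 6 remains.
B2 = 3: row 2 has {1,2,4,5,6}; col 2 has {1,2,5,6}; region has {1,2,5,6} → only 3 remains.
D3 = 2: row 3 has {1,5,6}; col 4 has {1,3,4,5}; region has {1,3,4,5,6} → only 2 remains.
F3 = 3: row 3 has {1,2,5,6}; col 6 has {2,4,5,6}; region has {1,2,4,6} → only 3 remains.
C4 = 4: row 4 has {1,2,3,6}; col 3 has {1,5,6}; region has {1,2,3,5,6} → only 4 remains.
E4 = 5: row 4 has {1,2,3,4,6}; col 5 has {1,2,3,6}; region has {1,2,3,4,6} → only 5 remains.
C5 = 2: row 5 has {1,5}; col 3 has {1,4,5,6}; region has {3,5} → only 2 remains.
D5 = 6: row 5 has {1,2,5}; col 4 has {1,2,3,4,5}; region has {2,3,5} → only 6 remains.
E5 = 4: row 5 has {1,2,5,6}; col 5 has {1,2,3,5,6}; region has {2,3,5,6} → only 4 remains.
B6 = 4: row 6 has {2,5}; col 2 has {1,2,3,5,6}; region has {1,2,5} → only 4 remains.
C6 = 3: row 6 has {2,4,5}; col 3 has {1,2,4,5,6}; region has {1,2,4,5} → only 3 remains.
F6 = 1: row 6 has {2,3,4,5}; col 6 has {2,3,4,5,6}; region has {2,3,4,5,6} → only 1 remains.
A3 = 4: row 3 has {1,2,3,5,6}; col 1 has {1,2,5}; region has {1,2,5,6} → only 4 remains.
A5 = 3: row 5 has {1,2,4,5,6}; col 1 has {1,2,4,5}; region has {1,2,4,5,6} → only 3 remains.
A6 = 6: row 6 has {1,2,3,4,5}; col 1 has {1,2,3,4,5}; region has {1,2,3,4,5} → only 6 remains.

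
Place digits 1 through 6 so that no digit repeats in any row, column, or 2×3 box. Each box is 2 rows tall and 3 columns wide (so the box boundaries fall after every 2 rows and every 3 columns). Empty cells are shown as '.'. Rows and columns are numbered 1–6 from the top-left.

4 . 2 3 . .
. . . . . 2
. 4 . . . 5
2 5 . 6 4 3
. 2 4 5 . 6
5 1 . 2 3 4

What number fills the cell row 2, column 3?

row 1, column 2 = 6: row 1 has {2,3,4}; col 2 has {1,2,4,5}; box has {2,4} → only 6 remains.
row 1, column 6 = 1: row 1 has {2,3,4,6}; col 6 has {2,3,4,5,6}; box has {2,3} → only 1 remains.
row 2, column 2 = 3: row 2 has {2}; col 2 has {1,2,4,5,6}; box has {2,4,6} → only 3 remains.
row 2, column 4 = 4: row 2 has {2,3}; col 4 has {2,3,5,6}; box has {1,2,3} → only 4 remains.
row 3, column 4 = 1: row 3 has {4,5}; col 4 has {2,3,4,5,6}; box has {3,4,5,6} → only 1 remains.
row 3, column 5 = 2: row 3 has {1,4,5}; col 5 has {3,4}; box has {1,3,4,5,6} → only 2 remains.
row 4, column 3 = 1: row 4 has {2,3,4,5,6}; col 3 has {2,4}; box has {2,4,5} → only 1 remains.
row 5, column 1 = 3: row 5 has {2,4,5,6}; col 1 has {2,4,5}; box has {1,2,4,5} → only 3 remains.
row 5, column 5 = 1: row 5 has {2,3,4,5,6}; col 5 has {2,3,4}; box has {2,3,4,5,6} → only 1 remains.
row 6, column 3 = 6: row 6 has {1,2,3,4,5}; col 3 has {1,2,4}; box has {1,2,3,4,5} → only 6 remains.
row 1, column 5 = 5: row 1 has {1,2,3,4,6}; col 5 has {1,2,3,4}; box has {1,2,3,4} → only 5 remains.
row 2, column 1 = 1: row 2 has {2,3,4}; col 1 has {2,3,4,5}; box has {2,3,4,6} → only 1 remains.
row 2, column 3 = 5: row 2 has {1,2,3,4}; col 3 has {1,2,4,6}; box has {1,2,3,4,6} → only 5 remains.

5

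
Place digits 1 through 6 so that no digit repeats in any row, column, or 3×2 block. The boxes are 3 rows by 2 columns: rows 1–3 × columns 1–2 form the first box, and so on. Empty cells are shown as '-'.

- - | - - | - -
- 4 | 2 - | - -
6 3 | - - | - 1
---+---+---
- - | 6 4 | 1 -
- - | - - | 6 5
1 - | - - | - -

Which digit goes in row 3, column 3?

4

row 2, column 1 = 5 (sole candidate).
row 2, column 5 = 3 (sole candidate).
row 2, column 6 = 6 (sole candidate).
row 3, column 4 = 5 (sole candidate).
row 5, column 2 = 2 (sole candidate).
row 1, column 1 = 2 (sole candidate).
row 1, column 2 = 1 (sole candidate).
row 1, column 6 = 4 (sole candidate).
row 2, column 4 = 1 (sole candidate).
row 3, column 3 = 4: row 3 has {1,3,5,6}; col 3 has {2,6}; box has {1,2,5} → only 4 remains.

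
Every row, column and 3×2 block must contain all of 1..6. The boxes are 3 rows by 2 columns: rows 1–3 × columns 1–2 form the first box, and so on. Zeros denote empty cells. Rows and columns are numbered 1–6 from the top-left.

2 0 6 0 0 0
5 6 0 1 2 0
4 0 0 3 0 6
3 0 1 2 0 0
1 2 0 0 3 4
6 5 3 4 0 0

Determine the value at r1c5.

r1c4 = 5 (sole candidate).
r2c3 = 4 (sole candidate).
r2c6 = 3 (sole candidate).
r3c2 = 1 (sole candidate).
r3c3 = 2 (sole candidate).
r3c5 = 5 (sole candidate).
r4c2 = 4 (sole candidate).
r4c5 = 6 (sole candidate).
r4c6 = 5 (sole candidate).
r5c3 = 5 (sole candidate).
r5c4 = 6 (sole candidate).
r6c5 = 1 (sole candidate).
r6c6 = 2 (sole candidate).
r1c2 = 3 (sole candidate).
r1c5 = 4: row 1 has {2,3,5,6}; col 5 has {1,2,3,5,6}; box has {2,3,5,6} → only 4 remains.

4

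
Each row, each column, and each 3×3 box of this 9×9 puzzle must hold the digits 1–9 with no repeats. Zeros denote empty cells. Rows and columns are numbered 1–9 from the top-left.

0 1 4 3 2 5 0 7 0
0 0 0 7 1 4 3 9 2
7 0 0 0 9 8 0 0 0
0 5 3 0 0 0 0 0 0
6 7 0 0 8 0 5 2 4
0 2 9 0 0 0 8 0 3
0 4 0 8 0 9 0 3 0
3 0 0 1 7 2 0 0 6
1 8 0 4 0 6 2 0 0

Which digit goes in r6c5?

r1c7 = 6 (sole candidate).
r1c9 = 8 (sole candidate).
r2c2 = 6 (sole candidate).
r3c2 = 3 (sole candidate).
r3c4 = 6 (sole candidate).
r5c3 = 1 (sole candidate).
r5c4 = 9 (sole candidate).
r5c6 = 3 (sole candidate).
r6c1 = 4 (sole candidate).
r6c4 = 5 (sole candidate).
r6c5 = 6: row 6 has {2,3,4,5,8,9}; col 5 has {1,2,7,8,9}; box has {3,5,8,9} → only 6 remains.

6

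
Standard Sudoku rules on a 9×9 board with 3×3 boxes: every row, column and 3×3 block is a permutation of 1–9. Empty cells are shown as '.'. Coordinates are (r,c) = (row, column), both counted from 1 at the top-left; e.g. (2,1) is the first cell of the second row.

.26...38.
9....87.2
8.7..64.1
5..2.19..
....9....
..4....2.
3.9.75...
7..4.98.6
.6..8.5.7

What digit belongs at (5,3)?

(7,9) = 4 (sole candidate).
(7,8) = 1 (sole candidate).
(8,8) = 3 (sole candidate).
(9,8) = 9 (sole candidate).
(3,8) = 5 (sole candidate).
(7,2) = 8 (sole candidate).
(7,4) = 6 (sole candidate).
(7,7) = 2 (sole candidate).
(1,9) = 9 (sole candidate).
(2,8) = 6 (sole candidate).
(3,2) = 3 (sole candidate).
(3,4) = 9 (sole candidate).
(3,5) = 2 (sole candidate).
(4,2) = 7 (sole candidate).
(4,8) = 4 (sole candidate).
(5,2) = 1 (sole candidate).
(5,7) = 6 (sole candidate).
(5,8) = 7 (sole candidate).
(6,1) = 6 (sole candidate).
(6,2) = 9 (sole candidate).
(6,7) = 1 (sole candidate).
(8,2) = 5 (sole candidate).
(8,5) = 1 (sole candidate).
(9,4) = 3 (sole candidate).
(9,6) = 2 (sole candidate).
(2,2) = 4 (sole candidate).
(5,1) = 2 (sole candidate).
(8,3) = 2 (sole candidate).
(9,3) = 1 (sole candidate).
(1,1) = 1 (sole candidate).
(2,3) = 5 (sole candidate).
(2,4) = 1 (sole candidate).
(2,5) = 3 (sole candidate).
(4,5) = 6 (sole candidate).
(6,5) = 5 (sole candidate).
(9,1) = 4 (sole candidate).
(1,5) = 4 (sole candidate).
(1,6) = 7 (sole candidate).
(5,4) = 8 (sole candidate).
(6,4) = 7 (sole candidate).
(6,6) = 3 (sole candidate).
(6,9) = 8 (sole candidate).
(1,4) = 5 (sole candidate).
(4,9) = 3 (sole candidate).
(5,3) = 3: row 5 has {1,2,6,7,8,9}; col 3 has {1,2,4,5,6,7,9}; box has {1,2,4,5,6,7,9} → only 3 remains.

3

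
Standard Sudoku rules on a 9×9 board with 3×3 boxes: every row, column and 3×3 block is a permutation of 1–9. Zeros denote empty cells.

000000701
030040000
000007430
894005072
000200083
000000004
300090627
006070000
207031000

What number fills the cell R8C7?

R4C7 = 1: row 4 has {2,4,5,7,8,9}; col 7 has {4,6,7}; box has {2,3,4,7,8} → only 1 remains.
R4C5 = 6: row 4 has {1,2,4,5,7,8,9}; col 5 has {3,4,7,9}; box has {2,5} → only 6 remains.
R5C5 = 1: row 5 has {2,3,8}; col 5 has {3,4,6,7,9}; box has {2,5,6} → only 1 remains.
R6C5 = 8: row 6 has {4}; col 5 has {1,3,4,6,7,9}; box has {1,2,5,6} → only 8 remains.
R4C4 = 3: row 4 has {1,2,4,5,6,7,8,9}; col 4 has {2}; box has {1,2,5,6,8} → only 3 remains.
R5C3 = 5: row 5 has {1,2,3,8}; col 3 has {4,6,7}; box has {4,8,9} → only 5 remains.
R5C7 = 9: row 5 has {1,2,3,5,8}; col 7 has {1,4,6,7}; box has {1,2,3,4,7,8} → only 9 remains.
R6C6 = 9: row 6 has {4,8}; col 6 has {1,5,7}; box has {1,2,3,5,6,8} → only 9 remains.
R6C7 = 5: row 6 has {4,8,9}; col 7 has {1,4,6,7,9}; box has {1,2,3,4,7,8,9} → only 5 remains.
R6C8 = 6: row 6 has {4,5,8,9}; col 8 has {2,3,7,8}; box has {1,2,3,4,5,7,8,9} → only 6 remains.
R9C7 = 8: row 9 has {1,2,3,7}; col 7 has {1,4,5,6,7,9}; box has {2,6,7} → only 8 remains.
R2C7 = 2: row 2 has {3,4}; col 7 has {1,4,5,6,7,8,9}; box has {1,3,4,7} → only 2 remains.
R5C6 = 4: row 5 has {1,2,3,5,8,9}; col 6 has {1,5,7,9}; box has {1,2,3,5,6,8,9} → only 4 remains.
R6C4 = 7: row 6 has {4,5,6,8,9}; col 4 has {2,3}; box has {1,2,3,4,5,6,8,9} → only 7 remains.
R7C6 = 8: row 7 has {2,3,6,7,9}; col 6 has {1,4,5,7,9}; box has {1,3,7,9} → only 8 remains.
R8C6 = 2: row 8 has {6,7}; col 6 has {1,4,5,7,8,9}; box has {1,3,7,8,9} → only 2 remains.
R8C7 = 3: row 8 has {2,6,7}; col 7 has {1,2,4,5,6,7,8,9}; box has {2,6,7,8} → only 3 remains.

3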